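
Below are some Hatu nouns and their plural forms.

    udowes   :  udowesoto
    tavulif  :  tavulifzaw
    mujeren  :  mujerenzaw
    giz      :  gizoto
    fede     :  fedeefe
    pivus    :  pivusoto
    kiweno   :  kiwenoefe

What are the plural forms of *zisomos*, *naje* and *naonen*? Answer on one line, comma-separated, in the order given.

zisomosoto, najeefe, naonenzaw

Looking at the final sound of each stem: -oto when the stem ends in a sibilant (*udowes*, *giz*, *pivus*); -zaw when the stem ends in a non-sibilant consonant (*tavulif*, *mujeren*); -efe when the stem ends in a vowel (*fede*, *kiweno*).
The final sound of *zisomos* is /s/, which is a sibilant, so the suffix is -oto, giving *zisomosoto*.
*naje* — final sound /e/ (a vowel) → -efe → *najeefe*.
The final sound of *naonen* is /n/, which is a non-sibilant consonant, so the suffix is -zaw, giving *naonenzaw*.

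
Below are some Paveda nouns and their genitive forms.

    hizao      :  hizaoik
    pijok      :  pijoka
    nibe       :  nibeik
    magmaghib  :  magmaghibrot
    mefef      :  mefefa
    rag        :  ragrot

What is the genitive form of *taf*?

tafa

The suffix is conditioned by the final sound: -a when the stem ends in a voiceless consonant (*pijok*, *mefef*); -rot when the stem ends in a voiced consonant (*magmaghib*, *rag*); -ik when the stem ends in a vowel (*hizao*, *nibe*).
Since the final sound of *taf* is /f/ (a voiceless consonant), it takes -a, giving *tafa*.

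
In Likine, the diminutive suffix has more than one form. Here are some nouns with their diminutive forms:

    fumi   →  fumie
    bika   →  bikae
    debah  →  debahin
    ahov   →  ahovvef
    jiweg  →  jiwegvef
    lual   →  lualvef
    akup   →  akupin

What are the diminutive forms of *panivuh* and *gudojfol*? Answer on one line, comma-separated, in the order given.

panivuhin, gudojfolvef

The alternation tracks the final sound of the stem — -in when the stem ends in a voiceless consonant (*debah*, *akup*); -vef when the stem ends in a voiced consonant (*ahov*, *jiweg*, *lual*); -e when the stem ends in a vowel (*fumi*, *bika*).
The final sound of *panivuh* is /h/, which is a voiceless consonant, so the suffix is -in, giving *panivuhin*.
*gudojfol* — final sound /l/ (a voiced consonant) → -vef → *gudojfolvef*.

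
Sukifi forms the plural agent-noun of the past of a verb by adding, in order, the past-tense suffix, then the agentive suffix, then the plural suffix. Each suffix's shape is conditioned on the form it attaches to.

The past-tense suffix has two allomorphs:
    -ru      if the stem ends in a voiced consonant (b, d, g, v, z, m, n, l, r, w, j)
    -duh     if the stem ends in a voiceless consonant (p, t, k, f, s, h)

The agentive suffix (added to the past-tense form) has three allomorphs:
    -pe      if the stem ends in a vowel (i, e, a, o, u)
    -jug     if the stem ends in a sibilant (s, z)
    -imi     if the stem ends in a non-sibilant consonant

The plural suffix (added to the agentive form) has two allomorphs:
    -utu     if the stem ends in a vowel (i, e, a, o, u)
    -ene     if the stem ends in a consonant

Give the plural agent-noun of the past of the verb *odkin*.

odkinrupeutu

*odkin*: final consonant = /n/, voiced → -ru → *odkinru*.
The final sound of the past-tense form *odkinru* is /u/, which is a vowel, so the agentive suffix is -pe, giving *odkinrupe*.
The agentive form *odkinrupe* — final sound /e/ (a vowel) → -utu → *odkinrupeutu*.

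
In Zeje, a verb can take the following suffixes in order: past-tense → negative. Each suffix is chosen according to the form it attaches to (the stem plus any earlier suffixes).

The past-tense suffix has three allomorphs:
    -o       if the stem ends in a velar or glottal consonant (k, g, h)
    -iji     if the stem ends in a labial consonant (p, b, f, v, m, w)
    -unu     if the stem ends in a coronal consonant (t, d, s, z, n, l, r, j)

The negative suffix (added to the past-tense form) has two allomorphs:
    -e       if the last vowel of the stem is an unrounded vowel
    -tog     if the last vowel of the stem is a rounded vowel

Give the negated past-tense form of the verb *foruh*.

*foruh* — final consonant /h/ (velar/glottal) → -o → *foruho*.
The past-tense form *foruho* — last vowel /o/ (a rounded vowel) → -tog → *foruhotog*.

foruhotog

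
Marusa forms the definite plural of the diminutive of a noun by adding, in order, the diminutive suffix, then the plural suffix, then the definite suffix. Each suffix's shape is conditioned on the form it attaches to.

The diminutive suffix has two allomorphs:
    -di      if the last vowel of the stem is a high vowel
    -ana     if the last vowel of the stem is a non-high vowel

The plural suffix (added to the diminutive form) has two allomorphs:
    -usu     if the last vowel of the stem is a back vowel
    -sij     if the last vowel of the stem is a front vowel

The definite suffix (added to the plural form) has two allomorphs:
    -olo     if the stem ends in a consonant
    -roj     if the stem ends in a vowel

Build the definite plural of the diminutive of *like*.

The last vowel of *like* is /e/, which is a non-high vowel, so the diminutive suffix is -ana, giving *likeana*.
Since the last vowel of the diminutive form *likeana* is /a/ (a back vowel), it takes -usu, giving *likeanausu*.
The plural form *likeanausu* — final sound /u/ (a vowel) → -roj → *likeanausuroj*.

likeanausuroj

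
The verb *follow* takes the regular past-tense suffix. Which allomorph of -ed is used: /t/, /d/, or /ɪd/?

The stem *follow* ends in a voiced sound other than /d/.
The -ed suffix is realized as /ɪd/ after /t, d/; as /t/ after other voiceless consonants; and as /d/ after other voiced sounds.
So -ed on *follow* is pronounced /d/.

/d/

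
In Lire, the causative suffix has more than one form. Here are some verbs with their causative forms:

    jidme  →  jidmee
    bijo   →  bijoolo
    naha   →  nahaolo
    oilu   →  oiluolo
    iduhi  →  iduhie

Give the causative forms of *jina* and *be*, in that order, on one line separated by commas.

jinaolo, bee

The alternation tracks the last vowel of the stem — -e when the last vowel of the stem is a front vowel (*jidme*, *iduhi*); -olo when the last vowel of the stem is a back vowel (*bijo*, *naha*, *oilu*).
Since the last vowel of *jina* is /a/ (a back vowel), it takes -olo, giving *jinaolo*.
The last vowel of *be* is /e/, which is a front vowel, so the suffix is -e, giving *bee*.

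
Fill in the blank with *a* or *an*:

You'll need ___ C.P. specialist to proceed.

The indefinite article is chosen by the initial *sound* of the following word, not its spelling.
The initialism *C.P.* is read letter by letter; the first letter, C, is pronounced /siː/, which begins with a consonant sound.
So the article is *a*: You'll need a C.P. specialist to proceed.

a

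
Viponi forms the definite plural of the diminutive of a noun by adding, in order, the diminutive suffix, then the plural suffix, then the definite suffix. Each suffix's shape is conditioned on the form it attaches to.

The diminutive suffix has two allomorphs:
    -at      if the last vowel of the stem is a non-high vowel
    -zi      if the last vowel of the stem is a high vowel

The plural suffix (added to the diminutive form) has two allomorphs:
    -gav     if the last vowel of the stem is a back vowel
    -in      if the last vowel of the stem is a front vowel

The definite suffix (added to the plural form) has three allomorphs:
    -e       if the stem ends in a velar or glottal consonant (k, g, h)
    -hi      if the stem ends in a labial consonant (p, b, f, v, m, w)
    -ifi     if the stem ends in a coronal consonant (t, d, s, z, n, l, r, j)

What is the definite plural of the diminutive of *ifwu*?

The last vowel of *ifwu* is /u/, which is a high vowel, so the diminutive suffix is -zi, giving *ifwuzi*.
The diminutive form *ifwuzi* — last vowel /i/ (a front vowel) → -in → *ifwuziin*.
The plural form *ifwuziin* — final consonant /n/ (coronal) → -ifi → *ifwuziinifi*.

ifwuziinifi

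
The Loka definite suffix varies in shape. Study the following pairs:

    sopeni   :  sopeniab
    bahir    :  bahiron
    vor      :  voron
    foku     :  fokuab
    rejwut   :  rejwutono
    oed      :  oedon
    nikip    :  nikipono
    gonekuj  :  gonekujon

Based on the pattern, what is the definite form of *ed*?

The suffix is conditioned by the final sound: -ono when the stem ends in a voiceless consonant (*rejwut*, *nikip*); -on when the stem ends in a voiced consonant (*bahir*, *vor*, *oed*, *gonekuj*); -ab when the stem ends in a vowel (*sopeni*, *foku*).
The final sound of *ed* is /d/, which is a voiced consonant, so the suffix is -on, giving *edon*.

edon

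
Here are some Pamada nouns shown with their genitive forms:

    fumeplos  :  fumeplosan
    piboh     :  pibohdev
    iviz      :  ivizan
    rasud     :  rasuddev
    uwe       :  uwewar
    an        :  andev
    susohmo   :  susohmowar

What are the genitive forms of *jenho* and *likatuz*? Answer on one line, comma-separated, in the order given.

jenhowar, likatuzan

The alternation tracks the final sound of the stem — -an when the stem ends in a sibilant (*fumeplos*, *iviz*); -dev when the stem ends in a non-sibilant consonant (*piboh*, *rasud*, *an*); -war when the stem ends in a vowel (*uwe*, *susohmo*).
*jenho*: final sound = /o/, a vowel → -war → *jenhowar*.
The final sound of *likatuz* is /z/, which is a sibilant, so the suffix is -an, giving *likatuzan*.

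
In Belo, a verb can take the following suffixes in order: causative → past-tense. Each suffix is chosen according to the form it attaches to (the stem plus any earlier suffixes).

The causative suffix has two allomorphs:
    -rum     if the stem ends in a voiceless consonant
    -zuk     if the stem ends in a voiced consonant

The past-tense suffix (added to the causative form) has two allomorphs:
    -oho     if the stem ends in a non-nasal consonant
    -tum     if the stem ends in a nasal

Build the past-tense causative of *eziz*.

ezizzukoho

The final consonant of *eziz* is /z/, which is voiced, so the causative suffix is -zuk, giving *ezizzuk*.
The causative form *ezizzuk* — final consonant /k/ (non-nasal) → -oho → *ezizzukoho*.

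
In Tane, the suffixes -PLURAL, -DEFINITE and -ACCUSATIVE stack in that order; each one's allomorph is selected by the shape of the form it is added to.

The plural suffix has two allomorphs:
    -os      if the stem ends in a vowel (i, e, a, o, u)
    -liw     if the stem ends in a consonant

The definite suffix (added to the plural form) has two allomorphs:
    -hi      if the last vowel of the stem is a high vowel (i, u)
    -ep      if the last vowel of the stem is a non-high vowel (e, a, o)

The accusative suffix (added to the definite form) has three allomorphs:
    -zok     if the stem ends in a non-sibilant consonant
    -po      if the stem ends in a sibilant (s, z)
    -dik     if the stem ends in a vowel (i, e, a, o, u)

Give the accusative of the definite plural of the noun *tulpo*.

tulpoosepzok

*tulpo*: final sound = /o/, a vowel → -os → *tulpoos*.
Since the last vowel of the plural form *tulpoos* is /o/ (a non-high vowel), it takes -ep, giving *tulpoosep*.
The definite form *tulpoosep*: final sound = /p/, a non-sibilant consonant → -zok → *tulpoosepzok*.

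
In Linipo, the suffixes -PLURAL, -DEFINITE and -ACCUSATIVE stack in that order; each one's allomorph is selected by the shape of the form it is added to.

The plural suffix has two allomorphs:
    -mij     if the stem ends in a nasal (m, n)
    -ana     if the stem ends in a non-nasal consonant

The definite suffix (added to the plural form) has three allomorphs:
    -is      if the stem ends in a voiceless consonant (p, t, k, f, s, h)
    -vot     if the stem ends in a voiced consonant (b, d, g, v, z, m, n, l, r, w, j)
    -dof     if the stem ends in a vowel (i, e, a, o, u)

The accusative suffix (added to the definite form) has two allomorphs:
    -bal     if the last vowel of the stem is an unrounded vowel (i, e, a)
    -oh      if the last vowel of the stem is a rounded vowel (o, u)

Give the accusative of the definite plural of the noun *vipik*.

*vipik*: final consonant = /k/, non-nasal → -ana → *vipikana*.
Since the final sound of the plural form *vipikana* is /a/ (a vowel), it takes -dof, giving *vipikanadof*.
The definite form *vipikanadof* — last vowel /o/ (a rounded vowel) → -oh → *vipikanadofoh*.

vipikanadofoh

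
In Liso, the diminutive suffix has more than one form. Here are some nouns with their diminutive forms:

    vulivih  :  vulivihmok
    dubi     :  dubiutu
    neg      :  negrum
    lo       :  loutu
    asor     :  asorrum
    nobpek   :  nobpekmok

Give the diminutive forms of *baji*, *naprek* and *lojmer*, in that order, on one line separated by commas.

Looking at the final sound of each stem: -mok when the stem ends in a voiceless consonant (*vulivih*, *nobpek*); -rum when the stem ends in a voiced consonant (*neg*, *asor*); -utu when the stem ends in a vowel (*dubi*, *lo*).
Since the final sound of *baji* is /i/ (a vowel), it takes -utu, giving *bajiutu*.
*naprek* — final sound /k/ (a voiceless consonant) → -mok → *naprekmok*.
The final sound of *lojmer* is /r/, which is a voiced consonant, so the suffix is -rum, giving *lojmerrum*.

bajiutu, naprekmok, lojmerrum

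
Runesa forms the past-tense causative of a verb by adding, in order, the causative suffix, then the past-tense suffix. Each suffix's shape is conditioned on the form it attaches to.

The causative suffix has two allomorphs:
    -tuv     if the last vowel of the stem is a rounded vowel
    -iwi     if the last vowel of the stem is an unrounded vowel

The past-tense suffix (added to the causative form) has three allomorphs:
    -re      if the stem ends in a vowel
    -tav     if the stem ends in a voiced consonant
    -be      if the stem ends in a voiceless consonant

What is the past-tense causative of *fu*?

futuvtav

Since the last vowel of *fu* is /u/ (a rounded vowel), it takes -tuv, giving *futuv*.
Since the final sound of the causative form *futuv* is /v/ (a voiced consonant), it takes -tav, giving *futuvtav*.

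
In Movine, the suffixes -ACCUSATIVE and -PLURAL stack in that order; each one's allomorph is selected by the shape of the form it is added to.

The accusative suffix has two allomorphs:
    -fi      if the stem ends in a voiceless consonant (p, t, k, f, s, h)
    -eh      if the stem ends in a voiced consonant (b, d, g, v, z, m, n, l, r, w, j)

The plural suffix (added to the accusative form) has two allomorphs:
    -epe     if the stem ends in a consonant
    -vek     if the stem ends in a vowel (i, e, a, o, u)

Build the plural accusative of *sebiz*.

Since the final consonant of *sebiz* is /z/ (voiced), it takes -eh, giving *sebizeh*.
The accusative form *sebizeh* — final sound /h/ (a consonant) → -epe → *sebizehepe*.

sebizehepe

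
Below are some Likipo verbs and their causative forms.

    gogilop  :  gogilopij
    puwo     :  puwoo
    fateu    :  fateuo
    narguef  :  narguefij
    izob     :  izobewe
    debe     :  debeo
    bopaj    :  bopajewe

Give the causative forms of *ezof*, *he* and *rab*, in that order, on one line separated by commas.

The pattern is voicing of the final sound: -ij when the stem ends in a voiceless consonant (*gogilop*, *narguef*); -ewe when the stem ends in a voiced consonant (*izob*, *bopaj*); -o when the stem ends in a vowel (*puwo*, *fateu*, *debe*).
*ezof*: final sound = /f/, a voiceless consonant → -ij → *ezofij*.
*he* — final sound /e/ (a vowel) → -o → *heo*.
*rab* — final sound /b/ (a voiced consonant) → -ewe → *rabewe*.

ezofij, heo, rabewe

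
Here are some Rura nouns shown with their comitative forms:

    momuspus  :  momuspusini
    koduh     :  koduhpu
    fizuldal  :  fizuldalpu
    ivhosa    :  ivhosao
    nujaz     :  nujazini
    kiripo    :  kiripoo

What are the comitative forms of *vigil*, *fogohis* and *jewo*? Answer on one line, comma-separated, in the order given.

Looking at the final sound of each stem: -ini when the stem ends in a sibilant (*momuspus*, *nujaz*); -pu when the stem ends in a non-sibilant consonant (*koduh*, *fizuldal*); -o when the stem ends in a vowel (*ivhosa*, *kiripo*).
Since the final sound of *vigil* is /l/ (a non-sibilant consonant), it takes -pu, giving *vigilpu*.
*fogohis* — final sound /s/ (a sibilant) → -ini → *fogohisini*.
The final sound of *jewo* is /o/, which is a vowel, so the suffix is -o, giving *jewoo*.

vigilpu, fogohisini, jewoo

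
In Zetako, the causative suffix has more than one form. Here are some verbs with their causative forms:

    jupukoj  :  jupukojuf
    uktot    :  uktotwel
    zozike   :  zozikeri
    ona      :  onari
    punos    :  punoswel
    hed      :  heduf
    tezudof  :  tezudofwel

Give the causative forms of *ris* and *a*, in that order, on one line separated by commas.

The pattern is voicing of the final sound: -wel when the stem ends in a voiceless consonant (*uktot*, *punos*, *tezudof*); -uf when the stem ends in a voiced consonant (*jupukoj*, *hed*); -ri when the stem ends in a vowel (*zozike*, *ona*).
Since the final sound of *ris* is /s/ (a voiceless consonant), it takes -wel, giving *riswel*.
*a*: final sound = /a/, a vowel → -ri → *ari*.

riswel, ari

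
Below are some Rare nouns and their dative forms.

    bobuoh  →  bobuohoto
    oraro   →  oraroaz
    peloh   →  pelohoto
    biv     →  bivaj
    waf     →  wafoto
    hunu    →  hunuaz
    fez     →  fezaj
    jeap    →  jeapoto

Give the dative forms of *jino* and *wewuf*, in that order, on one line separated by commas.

jinoaz, wewufoto

The pattern is voicing of the final sound: -oto when the stem ends in a voiceless consonant (*bobuoh*, *peloh*, *waf*, *jeap*); -aj when the stem ends in a voiced consonant (*biv*, *fez*); -az when the stem ends in a vowel (*oraro*, *hunu*).
*jino*: final sound = /o/, a vowel → -az → *jinoaz*.
The final sound of *wewuf* is /f/, which is a voiceless consonant, so the suffix is -oto, giving *wewufoto*.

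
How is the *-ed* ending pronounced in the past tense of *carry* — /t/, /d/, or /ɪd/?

/d/

The stem *carry* ends in a voiced sound other than /d/.
The -ed suffix is realized as /ɪd/ after /t, d/; as /t/ after other voiceless consonants; and as /d/ after other voiced sounds.
So -ed on *carry* is pronounced /d/.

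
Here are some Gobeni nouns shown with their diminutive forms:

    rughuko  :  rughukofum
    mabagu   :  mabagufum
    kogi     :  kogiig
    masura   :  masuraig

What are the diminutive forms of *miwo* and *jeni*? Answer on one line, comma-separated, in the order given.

The suffix is conditioned by the last vowel: -fum when the last vowel of the stem is a rounded vowel (*rughuko*, *mabagu*); -ig when the last vowel of the stem is an unrounded vowel (*kogi*, *masura*).
Since the last vowel of *miwo* is /o/ (a rounded vowel), it takes -fum, giving *miwofum*.
*jeni*: last vowel = /i/, an unrounded vowel → -ig → *jeniig*.

miwofum, jeniig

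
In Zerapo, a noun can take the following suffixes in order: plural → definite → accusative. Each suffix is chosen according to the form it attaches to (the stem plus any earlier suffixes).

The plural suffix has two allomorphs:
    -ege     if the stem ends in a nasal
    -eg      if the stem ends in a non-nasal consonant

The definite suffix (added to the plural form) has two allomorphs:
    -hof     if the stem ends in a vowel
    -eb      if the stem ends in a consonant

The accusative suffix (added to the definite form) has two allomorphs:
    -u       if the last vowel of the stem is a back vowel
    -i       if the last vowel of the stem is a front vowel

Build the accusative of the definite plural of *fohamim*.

The final consonant of *fohamim* is /m/, which is a nasal, so the plural suffix is -ege, giving *fohamimege*.
The plural form *fohamimege*: final sound = /e/, a vowel → -hof → *fohamimegehof*.
The last vowel of the definite form *fohamimegehof* is /o/, which is a back vowel, so the accusative suffix is -u, giving *fohamimegehofu*.

fohamimegehofu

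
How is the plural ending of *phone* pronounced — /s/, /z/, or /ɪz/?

The stem *phone* ends in a voiced non-sibilant sound.
The plural suffix surfaces as /ɪz/ after sibilants, /s/ after other voiceless consonants, and /z/ after other voiced sounds.
So the plural -s on *phone* is pronounced /z/.

/z/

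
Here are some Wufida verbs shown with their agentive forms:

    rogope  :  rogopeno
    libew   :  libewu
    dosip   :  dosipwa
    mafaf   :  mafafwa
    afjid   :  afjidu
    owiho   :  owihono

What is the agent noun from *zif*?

The pattern is voicing of the final sound: -wa when the stem ends in a voiceless consonant (*dosip*, *mafaf*); -u when the stem ends in a voiced consonant (*libew*, *afjid*); -no when the stem ends in a vowel (*rogope*, *owiho*).
The final sound of *zif* is /f/, which is a voiceless consonant, so the suffix is -wa, giving *zifwa*.

zifwa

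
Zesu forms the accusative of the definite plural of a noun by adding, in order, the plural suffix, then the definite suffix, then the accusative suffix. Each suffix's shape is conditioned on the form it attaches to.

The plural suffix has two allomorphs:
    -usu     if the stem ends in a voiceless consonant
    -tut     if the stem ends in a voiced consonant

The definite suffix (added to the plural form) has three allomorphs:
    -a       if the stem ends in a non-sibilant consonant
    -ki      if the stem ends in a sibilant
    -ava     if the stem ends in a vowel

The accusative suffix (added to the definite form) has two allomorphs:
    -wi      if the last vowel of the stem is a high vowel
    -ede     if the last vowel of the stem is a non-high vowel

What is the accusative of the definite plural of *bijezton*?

*bijezton* — final consonant /n/ (voiced) → -tut → *bijeztontut*.
The plural form *bijeztontut*: final sound = /t/, a non-sibilant consonant → -a → *bijeztontuta*.
The definite form *bijeztontuta*: last vowel = /a/, a non-high vowel → -ede → *bijeztontutaede*.

bijeztontutaede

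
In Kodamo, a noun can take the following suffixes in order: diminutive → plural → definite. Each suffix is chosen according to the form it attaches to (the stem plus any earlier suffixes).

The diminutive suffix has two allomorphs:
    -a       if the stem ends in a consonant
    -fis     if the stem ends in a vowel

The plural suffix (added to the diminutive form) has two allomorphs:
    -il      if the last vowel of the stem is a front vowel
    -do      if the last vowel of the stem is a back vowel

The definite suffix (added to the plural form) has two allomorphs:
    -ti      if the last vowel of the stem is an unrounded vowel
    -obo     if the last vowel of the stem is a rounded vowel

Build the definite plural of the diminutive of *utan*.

utanadoobo

*utan*: final sound = /n/, a consonant → -a → *utana*.
The diminutive form *utana*: last vowel = /a/, a back vowel → -do → *utanado*.
The plural form *utanado*: last vowel = /o/, a rounded vowel → -obo → *utanadoobo*.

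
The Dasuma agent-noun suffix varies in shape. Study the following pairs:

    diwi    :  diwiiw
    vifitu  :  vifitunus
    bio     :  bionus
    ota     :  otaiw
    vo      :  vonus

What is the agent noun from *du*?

dunus

Looking at the last vowel of each stem: -nus when the last vowel of the stem is a rounded vowel (*vifitu*, *bio*, *vo*); -iw when the last vowel of the stem is an unrounded vowel (*diwi*, *ota*).
*du* — last vowel /u/ (a rounded vowel) → -nus → *dunus*.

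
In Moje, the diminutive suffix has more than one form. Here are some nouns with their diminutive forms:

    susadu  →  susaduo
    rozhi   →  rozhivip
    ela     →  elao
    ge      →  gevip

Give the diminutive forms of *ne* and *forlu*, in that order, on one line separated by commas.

nevip, forluo

The pattern is front/back vowel harmony: -vip when the last vowel of the stem is a front vowel (*rozhi*, *ge*); -o when the last vowel of the stem is a back vowel (*susadu*, *ela*).
*ne*: last vowel = /e/, a front vowel → -vip → *nevip*.
*forlu* — last vowel /u/ (a back vowel) → -o → *forluo*.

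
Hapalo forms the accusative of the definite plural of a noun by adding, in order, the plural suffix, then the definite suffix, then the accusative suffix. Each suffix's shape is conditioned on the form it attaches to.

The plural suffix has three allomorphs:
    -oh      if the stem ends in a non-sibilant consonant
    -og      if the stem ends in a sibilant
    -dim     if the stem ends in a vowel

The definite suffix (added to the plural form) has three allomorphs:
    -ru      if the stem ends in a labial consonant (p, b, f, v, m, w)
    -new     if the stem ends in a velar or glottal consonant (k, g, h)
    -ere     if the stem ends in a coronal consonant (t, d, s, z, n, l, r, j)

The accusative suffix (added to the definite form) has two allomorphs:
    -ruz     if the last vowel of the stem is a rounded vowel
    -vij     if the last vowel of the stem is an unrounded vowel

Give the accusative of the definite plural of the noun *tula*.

tuladimruruz

The final sound of *tula* is /a/, which is a vowel, so the plural suffix is -dim, giving *tuladim*.
The plural form *tuladim*: final consonant = /m/, labial → -ru → *tuladimru*.
The last vowel of the definite form *tuladimru* is /u/, which is a rounded vowel, so the accusative suffix is -ruz, giving *tuladimruruz*.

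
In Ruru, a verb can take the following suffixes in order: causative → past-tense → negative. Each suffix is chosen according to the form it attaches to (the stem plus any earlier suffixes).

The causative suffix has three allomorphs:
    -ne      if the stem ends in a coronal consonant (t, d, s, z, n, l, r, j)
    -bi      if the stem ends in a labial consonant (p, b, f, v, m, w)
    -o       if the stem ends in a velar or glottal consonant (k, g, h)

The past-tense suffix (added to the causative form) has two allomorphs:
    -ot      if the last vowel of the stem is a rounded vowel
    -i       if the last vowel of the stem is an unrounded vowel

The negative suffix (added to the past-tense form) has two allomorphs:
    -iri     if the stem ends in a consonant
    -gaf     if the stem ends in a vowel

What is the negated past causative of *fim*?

Since the final consonant of *fim* is /m/ (labial), it takes -bi, giving *fimbi*.
Since the last vowel of the causative form *fimbi* is /i/ (an unrounded vowel), it takes -i, giving *fimbii*.
The final sound of the past-tense form *fimbii* is /i/, which is a vowel, so the negative suffix is -gaf, giving *fimbiigaf*.

fimbiigaf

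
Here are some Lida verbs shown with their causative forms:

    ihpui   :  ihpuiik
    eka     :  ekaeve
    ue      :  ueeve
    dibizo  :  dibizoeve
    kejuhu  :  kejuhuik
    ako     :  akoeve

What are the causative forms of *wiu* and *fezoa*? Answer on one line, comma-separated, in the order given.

wiuik, fezoaeve

The alternation tracks the last vowel of the stem — -ik when the last vowel of the stem is a high vowel (*ihpui*, *kejuhu*); -eve when the last vowel of the stem is a non-high vowel (*eka*, *ue*, *dibizo*, *ako*).
*wiu* — last vowel /u/ (a high vowel) → -ik → *wiuik*.
The last vowel of *fezoa* is /a/, which is a non-high vowel, so the suffix is -eve, giving *fezoaeve*.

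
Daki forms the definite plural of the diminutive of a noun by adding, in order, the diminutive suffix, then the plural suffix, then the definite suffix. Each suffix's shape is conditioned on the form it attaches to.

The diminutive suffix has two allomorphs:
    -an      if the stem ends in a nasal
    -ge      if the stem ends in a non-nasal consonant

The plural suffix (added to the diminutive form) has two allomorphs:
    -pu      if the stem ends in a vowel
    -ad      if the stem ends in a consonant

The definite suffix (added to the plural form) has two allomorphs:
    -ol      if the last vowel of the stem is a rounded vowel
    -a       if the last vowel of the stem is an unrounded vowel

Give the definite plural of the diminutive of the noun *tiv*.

tivgepuol

*tiv* — final consonant /v/ (non-nasal) → -ge → *tivge*.
The diminutive form *tivge* — final sound /e/ (a vowel) → -pu → *tivgepu*.
Since the last vowel of the plural form *tivgepu* is /u/ (a rounded vowel), it takes -ol, giving *tivgepuol*.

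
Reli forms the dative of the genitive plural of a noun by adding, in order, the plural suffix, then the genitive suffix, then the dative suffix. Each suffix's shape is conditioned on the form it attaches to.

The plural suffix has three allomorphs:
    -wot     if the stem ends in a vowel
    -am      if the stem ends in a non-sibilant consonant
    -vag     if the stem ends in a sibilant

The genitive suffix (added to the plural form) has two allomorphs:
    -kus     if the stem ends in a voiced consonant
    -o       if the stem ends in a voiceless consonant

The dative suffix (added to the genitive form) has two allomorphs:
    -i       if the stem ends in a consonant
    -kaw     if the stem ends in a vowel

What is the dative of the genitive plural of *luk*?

lukamkusi

Since the final sound of *luk* is /k/ (a non-sibilant consonant), it takes -am, giving *lukam*.
The plural form *lukam* — final consonant /m/ (voiced) → -kus → *lukamkus*.
The genitive form *lukamkus*: final sound = /s/, a consonant → -i → *lukamkusi*.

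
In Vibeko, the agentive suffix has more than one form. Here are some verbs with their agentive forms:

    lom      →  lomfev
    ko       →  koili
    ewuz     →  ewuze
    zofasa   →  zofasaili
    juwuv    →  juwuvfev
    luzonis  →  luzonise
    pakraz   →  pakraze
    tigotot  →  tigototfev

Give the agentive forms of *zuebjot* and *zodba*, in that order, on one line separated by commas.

zuebjotfev, zodbaili

The suffix is conditioned by the final sound: -e when the stem ends in a sibilant (*ewuz*, *luzonis*, *pakraz*); -fev when the stem ends in a non-sibilant consonant (*lom*, *juwuv*, *tigotot*); -ili when the stem ends in a vowel (*ko*, *zofasa*).
Since the final sound of *zuebjot* is /t/ (a non-sibilant consonant), it takes -fev, giving *zuebjotfev*.
The final sound of *zodba* is /a/, which is a vowel, so the suffix is -ili, giving *zodbaili*.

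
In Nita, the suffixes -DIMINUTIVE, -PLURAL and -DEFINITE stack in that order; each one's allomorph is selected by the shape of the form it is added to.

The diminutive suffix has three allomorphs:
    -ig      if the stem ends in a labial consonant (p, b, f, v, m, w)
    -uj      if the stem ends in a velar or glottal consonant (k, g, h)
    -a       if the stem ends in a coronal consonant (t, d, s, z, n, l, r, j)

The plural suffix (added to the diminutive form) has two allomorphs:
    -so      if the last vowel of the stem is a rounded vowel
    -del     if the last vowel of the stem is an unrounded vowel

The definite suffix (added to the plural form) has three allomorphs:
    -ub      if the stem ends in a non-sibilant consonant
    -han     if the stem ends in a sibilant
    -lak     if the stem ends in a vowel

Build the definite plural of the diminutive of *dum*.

*dum*: final consonant = /m/, labial → -ig → *dumig*.
The diminutive form *dumig* — last vowel /i/ (an unrounded vowel) → -del → *dumigdel*.
The final sound of the plural form *dumigdel* is /l/, which is a non-sibilant consonant, so the definite suffix is -ub, giving *dumigdelub*.

dumigdelub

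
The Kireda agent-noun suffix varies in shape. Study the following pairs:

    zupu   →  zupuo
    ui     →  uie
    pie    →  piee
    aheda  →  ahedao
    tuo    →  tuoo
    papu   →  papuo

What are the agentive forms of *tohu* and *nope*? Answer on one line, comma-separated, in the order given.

Looking at the last vowel of each stem: -e when the last vowel of the stem is a front vowel (*ui*, *pie*); -o when the last vowel of the stem is a back vowel (*zupu*, *aheda*, *tuo*, *papu*).
*tohu*: last vowel = /u/, a back vowel → -o → *tohuo*.
*nope*: last vowel = /e/, a front vowel → -e → *nopee*.

tohuo, nopee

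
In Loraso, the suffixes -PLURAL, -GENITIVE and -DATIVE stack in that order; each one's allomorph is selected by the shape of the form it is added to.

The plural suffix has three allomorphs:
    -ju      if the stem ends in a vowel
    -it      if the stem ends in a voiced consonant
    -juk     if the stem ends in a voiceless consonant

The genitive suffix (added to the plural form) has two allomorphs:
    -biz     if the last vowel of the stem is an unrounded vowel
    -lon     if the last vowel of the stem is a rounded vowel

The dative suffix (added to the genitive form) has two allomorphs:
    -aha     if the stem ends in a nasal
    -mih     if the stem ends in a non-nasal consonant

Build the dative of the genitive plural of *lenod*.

lenoditbizmih

The final sound of *lenod* is /d/, which is a voiced consonant, so the plural suffix is -it, giving *lenodit*.
The plural form *lenodit* — last vowel /i/ (an unrounded vowel) → -biz → *lenoditbiz*.
The genitive form *lenoditbiz* — final consonant /z/ (non-nasal) → -mih → *lenoditbizmih*.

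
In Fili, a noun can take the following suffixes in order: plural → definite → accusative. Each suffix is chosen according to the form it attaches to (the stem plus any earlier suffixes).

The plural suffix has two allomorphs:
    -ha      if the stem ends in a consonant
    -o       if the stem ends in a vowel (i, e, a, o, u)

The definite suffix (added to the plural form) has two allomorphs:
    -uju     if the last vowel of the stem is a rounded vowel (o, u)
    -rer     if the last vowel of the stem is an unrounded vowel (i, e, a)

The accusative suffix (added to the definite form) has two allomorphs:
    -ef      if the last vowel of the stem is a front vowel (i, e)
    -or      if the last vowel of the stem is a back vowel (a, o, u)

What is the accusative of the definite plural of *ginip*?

giniphareref

Since the final sound of *ginip* is /p/ (a consonant), it takes -ha, giving *ginipha*.
The plural form *ginipha*: last vowel = /a/, an unrounded vowel → -rer → *ginipharer*.
Since the last vowel of the definite form *ginipharer* is /e/ (a front vowel), it takes -ef, giving *giniphareref*.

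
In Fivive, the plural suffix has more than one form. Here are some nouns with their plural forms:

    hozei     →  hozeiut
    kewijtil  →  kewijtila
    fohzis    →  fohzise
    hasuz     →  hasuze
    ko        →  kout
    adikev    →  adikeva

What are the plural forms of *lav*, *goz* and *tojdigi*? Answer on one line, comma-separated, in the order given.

lava, goze, tojdigiut

Looking at the final sound of each stem: -e when the stem ends in a sibilant (*fohzis*, *hasuz*); -a when the stem ends in a non-sibilant consonant (*kewijtil*, *adikev*); -ut when the stem ends in a vowel (*hozei*, *ko*).
*lav* — final sound /v/ (a non-sibilant consonant) → -a → *lava*.
The final sound of *goz* is /z/, which is a sibilant, so the suffix is -e, giving *goze*.
Since the final sound of *tojdigi* is /i/ (a vowel), it takes -ut, giving *tojdigiut*.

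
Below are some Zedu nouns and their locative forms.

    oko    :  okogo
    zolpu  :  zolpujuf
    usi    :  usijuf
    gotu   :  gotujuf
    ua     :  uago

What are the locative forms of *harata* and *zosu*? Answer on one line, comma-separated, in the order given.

haratago, zosujuf

The pattern is height harmony: -juf when the last vowel of the stem is a high vowel (*zolpu*, *usi*, *gotu*); -go when the last vowel of the stem is a non-high vowel (*oko*, *ua*).
*harata*: last vowel = /a/, a non-high vowel → -go → *haratago*.
*zosu* — last vowel /u/ (a high vowel) → -juf → *zosujuf*.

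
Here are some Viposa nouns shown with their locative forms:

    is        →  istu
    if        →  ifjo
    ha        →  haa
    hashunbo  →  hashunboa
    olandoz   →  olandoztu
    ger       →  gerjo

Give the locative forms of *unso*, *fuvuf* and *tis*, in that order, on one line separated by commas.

unsoa, fuvufjo, tistu

The alternation tracks the final sound of the stem — -tu when the stem ends in a sibilant (*is*, *olandoz*); -jo when the stem ends in a non-sibilant consonant (*if*, *ger*); -a when the stem ends in a vowel (*ha*, *hashunbo*).
*unso*: final sound = /o/, a vowel → -a → *unsoa*.
Since the final sound of *fuvuf* is /f/ (a non-sibilant consonant), it takes -jo, giving *fuvufjo*.
Since the final sound of *tis* is /s/ (a sibilant), it takes -tu, giving *tistu*.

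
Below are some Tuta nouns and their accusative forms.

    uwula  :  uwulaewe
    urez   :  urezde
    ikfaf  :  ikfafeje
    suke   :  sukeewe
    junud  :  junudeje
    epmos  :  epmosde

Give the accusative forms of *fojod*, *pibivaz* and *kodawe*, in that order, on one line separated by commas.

Looking at the final sound of each stem: -de when the stem ends in a sibilant (*urez*, *epmos*); -eje when the stem ends in a non-sibilant consonant (*ikfaf*, *junud*); -ewe when the stem ends in a vowel (*uwula*, *suke*).
*fojod* — final sound /d/ (a non-sibilant consonant) → -eje → *fojodeje*.
The final sound of *pibivaz* is /z/, which is a sibilant, so the suffix is -de, giving *pibivazde*.
*kodawe* — final sound /e/ (a vowel) → -ewe → *kodaweewe*.

fojodeje, pibivazde, kodaweewe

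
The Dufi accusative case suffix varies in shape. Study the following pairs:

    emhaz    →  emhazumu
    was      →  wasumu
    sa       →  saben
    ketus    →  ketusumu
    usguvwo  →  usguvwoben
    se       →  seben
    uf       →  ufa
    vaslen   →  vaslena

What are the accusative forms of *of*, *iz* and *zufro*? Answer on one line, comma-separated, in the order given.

ofa, izumu, zufroben

Looking at the final sound of each stem: -umu when the stem ends in a sibilant (*emhaz*, *was*, *ketus*); -a when the stem ends in a non-sibilant consonant (*uf*, *vaslen*); -ben when the stem ends in a vowel (*sa*, *usguvwo*, *se*).
*of*: final sound = /f/, a non-sibilant consonant → -a → *ofa*.
*iz* — final sound /z/ (a sibilant) → -umu → *izumu*.
The final sound of *zufro* is /o/, which is a vowel, so the suffix is -ben, giving *zufroben*.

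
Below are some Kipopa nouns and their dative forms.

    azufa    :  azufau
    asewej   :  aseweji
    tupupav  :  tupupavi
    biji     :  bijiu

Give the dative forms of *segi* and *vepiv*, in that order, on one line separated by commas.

segiu, vepivi

The alternation tracks the final sound of the stem — -i when the stem ends in a consonant (*asewej*, *tupupav*); -u when the stem ends in a vowel (*azufa*, *biji*).
*segi*: final sound = /i/, a vowel → -u → *segiu*.
Since the final sound of *vepiv* is /v/ (a consonant), it takes -i, giving *vepivi*.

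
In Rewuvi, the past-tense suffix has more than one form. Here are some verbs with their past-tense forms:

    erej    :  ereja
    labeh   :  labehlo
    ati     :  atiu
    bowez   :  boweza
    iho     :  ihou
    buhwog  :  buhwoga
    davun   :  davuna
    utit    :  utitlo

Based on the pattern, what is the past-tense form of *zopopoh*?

zopopohlo

The pattern is voicing of the final sound: -lo when the stem ends in a voiceless consonant (*labeh*, *utit*); -a when the stem ends in a voiced consonant (*erej*, *bowez*, *buhwog*, *davun*); -u when the stem ends in a vowel (*ati*, *iho*).
*zopopoh*: final sound = /h/, a voiceless consonant → -lo → *zopopohlo*.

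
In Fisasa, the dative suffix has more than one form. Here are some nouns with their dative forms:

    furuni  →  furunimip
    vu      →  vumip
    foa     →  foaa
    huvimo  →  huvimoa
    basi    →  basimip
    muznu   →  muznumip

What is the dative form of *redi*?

The pattern is height harmony: -mip when the last vowel of the stem is a high vowel (*furuni*, *vu*, *basi*, *muznu*); -a when the last vowel of the stem is a non-high vowel (*foa*, *huvimo*).
*redi* — last vowel /i/ (a high vowel) → -mip → *redimip*.

redimip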